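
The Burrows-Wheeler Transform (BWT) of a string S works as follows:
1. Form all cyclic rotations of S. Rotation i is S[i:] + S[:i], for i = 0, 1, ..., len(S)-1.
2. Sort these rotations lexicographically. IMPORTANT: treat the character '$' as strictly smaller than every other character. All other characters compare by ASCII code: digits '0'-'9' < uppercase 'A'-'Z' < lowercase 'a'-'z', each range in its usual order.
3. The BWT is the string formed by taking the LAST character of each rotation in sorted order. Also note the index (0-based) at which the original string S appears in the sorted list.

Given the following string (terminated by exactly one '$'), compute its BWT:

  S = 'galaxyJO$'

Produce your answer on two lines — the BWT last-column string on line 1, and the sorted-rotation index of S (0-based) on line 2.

Answer: OyJgl$aax
5

Derivation:
All 9 rotations (rotation i = S[i:]+S[:i]):
  rot[0] = galaxyJO$
  rot[1] = alaxyJO$g
  rot[2] = laxyJO$ga
  rot[3] = axyJO$gal
  rot[4] = xyJO$gala
  rot[5] = yJO$galax
  rot[6] = JO$galaxy
  rot[7] = O$galaxyJ
  rot[8] = $galaxyJO
Sorted (with $ < everything):
  sorted[0] = $galaxyJO  (last char: 'O')
  sorted[1] = JO$galaxy  (last char: 'y')
  sorted[2] = O$galaxyJ  (last char: 'J')
  sorted[3] = alaxyJO$g  (last char: 'g')
  sorted[4] = axyJO$gal  (last char: 'l')
  sorted[5] = galaxyJO$  (last char: '$')
  sorted[6] = laxyJO$ga  (last char: 'a')
  sorted[7] = xyJO$gala  (last char: 'a')
  sorted[8] = yJO$galax  (last char: 'x')
Last column: OyJgl$aax
Original string S is at sorted index 5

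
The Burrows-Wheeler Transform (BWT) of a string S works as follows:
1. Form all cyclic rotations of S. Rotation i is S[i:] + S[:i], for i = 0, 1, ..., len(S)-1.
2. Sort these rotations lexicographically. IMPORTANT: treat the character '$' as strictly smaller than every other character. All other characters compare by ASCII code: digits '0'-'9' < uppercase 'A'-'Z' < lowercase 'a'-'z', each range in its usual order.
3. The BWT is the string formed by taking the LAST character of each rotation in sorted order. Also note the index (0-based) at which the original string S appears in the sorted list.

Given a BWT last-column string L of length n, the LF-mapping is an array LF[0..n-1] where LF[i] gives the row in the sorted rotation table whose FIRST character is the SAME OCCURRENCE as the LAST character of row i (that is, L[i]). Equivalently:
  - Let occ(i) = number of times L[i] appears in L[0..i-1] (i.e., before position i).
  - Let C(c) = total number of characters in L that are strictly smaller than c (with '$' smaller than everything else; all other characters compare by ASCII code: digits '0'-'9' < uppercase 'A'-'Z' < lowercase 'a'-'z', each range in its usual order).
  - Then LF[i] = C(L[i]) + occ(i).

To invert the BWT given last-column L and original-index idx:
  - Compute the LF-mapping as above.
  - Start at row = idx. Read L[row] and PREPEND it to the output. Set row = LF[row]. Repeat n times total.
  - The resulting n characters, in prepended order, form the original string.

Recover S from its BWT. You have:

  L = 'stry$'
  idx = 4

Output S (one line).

LF mapping: 2 3 1 4 0
Walk LF starting at row 4, prepending L[row]:
  step 1: row=4, L[4]='$', prepend. Next row=LF[4]=0
  step 2: row=0, L[0]='s', prepend. Next row=LF[0]=2
  step 3: row=2, L[2]='r', prepend. Next row=LF[2]=1
  step 4: row=1, L[1]='t', prepend. Next row=LF[1]=3
  step 5: row=3, L[3]='y', prepend. Next row=LF[3]=4
Reversed output: ytrs$

Answer: ytrs$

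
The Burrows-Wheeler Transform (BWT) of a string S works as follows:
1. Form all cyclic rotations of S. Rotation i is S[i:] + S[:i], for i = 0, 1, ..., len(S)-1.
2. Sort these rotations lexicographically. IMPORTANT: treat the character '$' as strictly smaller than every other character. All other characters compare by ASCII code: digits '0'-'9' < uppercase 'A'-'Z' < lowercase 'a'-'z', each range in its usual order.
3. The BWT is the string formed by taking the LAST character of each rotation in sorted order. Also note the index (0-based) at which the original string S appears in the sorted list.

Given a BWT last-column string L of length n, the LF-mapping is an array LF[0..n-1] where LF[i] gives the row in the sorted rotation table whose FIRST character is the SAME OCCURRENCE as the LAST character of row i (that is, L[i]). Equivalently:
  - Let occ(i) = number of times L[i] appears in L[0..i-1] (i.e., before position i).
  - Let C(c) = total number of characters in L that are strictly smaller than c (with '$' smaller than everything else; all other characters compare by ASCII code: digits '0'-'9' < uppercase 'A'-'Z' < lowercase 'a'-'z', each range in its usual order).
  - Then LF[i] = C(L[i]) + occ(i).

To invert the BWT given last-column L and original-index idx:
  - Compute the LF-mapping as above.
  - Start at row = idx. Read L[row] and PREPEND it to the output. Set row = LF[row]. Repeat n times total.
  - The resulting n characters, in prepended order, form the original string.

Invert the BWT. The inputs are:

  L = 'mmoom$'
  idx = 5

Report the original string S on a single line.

Answer: omomm$

Derivation:
LF mapping: 1 2 4 5 3 0
Walk LF starting at row 5, prepending L[row]:
  step 1: row=5, L[5]='$', prepend. Next row=LF[5]=0
  step 2: row=0, L[0]='m', prepend. Next row=LF[0]=1
  step 3: row=1, L[1]='m', prepend. Next row=LF[1]=2
  step 4: row=2, L[2]='o', prepend. Next row=LF[2]=4
  step 5: row=4, L[4]='m', prepend. Next row=LF[4]=3
  step 6: row=3, L[3]='o', prepend. Next row=LF[3]=5
Reversed output: omomm$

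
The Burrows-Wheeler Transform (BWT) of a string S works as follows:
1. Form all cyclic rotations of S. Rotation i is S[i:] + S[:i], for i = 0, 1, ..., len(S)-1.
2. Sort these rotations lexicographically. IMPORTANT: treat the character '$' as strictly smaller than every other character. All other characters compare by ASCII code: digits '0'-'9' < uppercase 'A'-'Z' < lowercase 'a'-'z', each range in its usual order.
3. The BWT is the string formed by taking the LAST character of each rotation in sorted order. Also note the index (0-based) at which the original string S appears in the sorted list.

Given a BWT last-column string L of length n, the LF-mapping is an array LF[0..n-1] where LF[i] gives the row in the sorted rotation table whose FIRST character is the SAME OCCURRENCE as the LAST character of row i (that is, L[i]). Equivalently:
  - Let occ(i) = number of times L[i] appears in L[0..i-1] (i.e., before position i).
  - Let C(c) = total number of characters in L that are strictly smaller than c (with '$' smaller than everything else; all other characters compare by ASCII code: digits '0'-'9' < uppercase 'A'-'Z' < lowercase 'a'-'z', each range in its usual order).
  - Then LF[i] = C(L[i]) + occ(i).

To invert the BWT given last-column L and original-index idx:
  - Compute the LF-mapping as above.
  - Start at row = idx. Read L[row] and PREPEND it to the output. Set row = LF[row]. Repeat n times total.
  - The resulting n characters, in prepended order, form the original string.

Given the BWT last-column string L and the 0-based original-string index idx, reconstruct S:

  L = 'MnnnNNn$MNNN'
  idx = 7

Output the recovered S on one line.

Answer: NnNnNNNnMnM$

Derivation:
LF mapping: 1 8 9 10 3 4 11 0 2 5 6 7
Walk LF starting at row 7, prepending L[row]:
  step 1: row=7, L[7]='$', prepend. Next row=LF[7]=0
  step 2: row=0, L[0]='M', prepend. Next row=LF[0]=1
  step 3: row=1, L[1]='n', prepend. Next row=LF[1]=8
  step 4: row=8, L[8]='M', prepend. Next row=LF[8]=2
  step 5: row=2, L[2]='n', prepend. Next row=LF[2]=9
  step 6: row=9, L[9]='N', prepend. Next row=LF[9]=5
  step 7: row=5, L[5]='N', prepend. Next row=LF[5]=4
  step 8: row=4, L[4]='N', prepend. Next row=LF[4]=3
  step 9: row=3, L[3]='n', prepend. Next row=LF[3]=10
  step 10: row=10, L[10]='N', prepend. Next row=LF[10]=6
  step 11: row=6, L[6]='n', prepend. Next row=LF[6]=11
  step 12: row=11, L[11]='N', prepend. Next row=LF[11]=7
Reversed output: NnNnNNNnMnM$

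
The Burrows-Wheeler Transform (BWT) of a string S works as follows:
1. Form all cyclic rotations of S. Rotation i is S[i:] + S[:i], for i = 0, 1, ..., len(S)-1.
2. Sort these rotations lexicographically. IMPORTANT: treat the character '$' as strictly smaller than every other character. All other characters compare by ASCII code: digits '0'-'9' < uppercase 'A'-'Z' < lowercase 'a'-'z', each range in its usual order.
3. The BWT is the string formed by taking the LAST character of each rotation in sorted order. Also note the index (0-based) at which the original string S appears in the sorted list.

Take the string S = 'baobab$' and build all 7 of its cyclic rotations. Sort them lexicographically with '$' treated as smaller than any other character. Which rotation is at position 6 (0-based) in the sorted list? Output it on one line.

All 7 rotations (rotation i = S[i:]+S[:i]):
  rot[0] = baobab$
  rot[1] = aobab$b
  rot[2] = obab$ba
  rot[3] = bab$bao
  rot[4] = ab$baob
  rot[5] = b$baoba
  rot[6] = $baobab
Sorted (with $ < everything):
  sorted[0] = $baobab
  sorted[1] = ab$baob
  sorted[2] = aobab$b
  sorted[3] = b$baoba
  sorted[4] = bab$bao
  sorted[5] = baobab$
  sorted[6] = obab$ba
sorted[6] = obab$ba

Answer: obab$ba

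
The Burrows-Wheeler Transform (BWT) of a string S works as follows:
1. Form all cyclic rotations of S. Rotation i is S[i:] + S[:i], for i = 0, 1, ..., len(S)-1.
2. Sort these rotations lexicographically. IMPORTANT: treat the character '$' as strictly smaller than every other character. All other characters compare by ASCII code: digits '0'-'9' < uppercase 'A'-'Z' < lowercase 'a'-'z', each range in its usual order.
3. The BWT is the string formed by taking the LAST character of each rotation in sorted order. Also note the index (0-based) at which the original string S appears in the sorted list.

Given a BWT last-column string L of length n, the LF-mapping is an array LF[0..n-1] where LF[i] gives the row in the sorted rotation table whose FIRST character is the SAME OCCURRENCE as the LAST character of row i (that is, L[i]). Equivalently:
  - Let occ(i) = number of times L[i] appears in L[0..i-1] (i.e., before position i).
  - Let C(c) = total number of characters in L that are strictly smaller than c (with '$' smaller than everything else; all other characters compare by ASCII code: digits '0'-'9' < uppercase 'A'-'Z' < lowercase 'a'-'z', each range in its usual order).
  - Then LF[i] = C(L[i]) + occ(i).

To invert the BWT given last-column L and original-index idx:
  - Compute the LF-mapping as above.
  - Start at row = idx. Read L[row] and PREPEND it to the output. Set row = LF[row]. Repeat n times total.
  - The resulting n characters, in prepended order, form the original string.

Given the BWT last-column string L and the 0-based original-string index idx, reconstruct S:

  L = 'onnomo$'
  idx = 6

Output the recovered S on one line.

Answer: oonnmo$

Derivation:
LF mapping: 4 2 3 5 1 6 0
Walk LF starting at row 6, prepending L[row]:
  step 1: row=6, L[6]='$', prepend. Next row=LF[6]=0
  step 2: row=0, L[0]='o', prepend. Next row=LF[0]=4
  step 3: row=4, L[4]='m', prepend. Next row=LF[4]=1
  step 4: row=1, L[1]='n', prepend. Next row=LF[1]=2
  step 5: row=2, L[2]='n', prepend. Next row=LF[2]=3
  step 6: row=3, L[3]='o', prepend. Next row=LF[3]=5
  step 7: row=5, L[5]='o', prepend. Next row=LF[5]=6
Reversed output: oonnmo$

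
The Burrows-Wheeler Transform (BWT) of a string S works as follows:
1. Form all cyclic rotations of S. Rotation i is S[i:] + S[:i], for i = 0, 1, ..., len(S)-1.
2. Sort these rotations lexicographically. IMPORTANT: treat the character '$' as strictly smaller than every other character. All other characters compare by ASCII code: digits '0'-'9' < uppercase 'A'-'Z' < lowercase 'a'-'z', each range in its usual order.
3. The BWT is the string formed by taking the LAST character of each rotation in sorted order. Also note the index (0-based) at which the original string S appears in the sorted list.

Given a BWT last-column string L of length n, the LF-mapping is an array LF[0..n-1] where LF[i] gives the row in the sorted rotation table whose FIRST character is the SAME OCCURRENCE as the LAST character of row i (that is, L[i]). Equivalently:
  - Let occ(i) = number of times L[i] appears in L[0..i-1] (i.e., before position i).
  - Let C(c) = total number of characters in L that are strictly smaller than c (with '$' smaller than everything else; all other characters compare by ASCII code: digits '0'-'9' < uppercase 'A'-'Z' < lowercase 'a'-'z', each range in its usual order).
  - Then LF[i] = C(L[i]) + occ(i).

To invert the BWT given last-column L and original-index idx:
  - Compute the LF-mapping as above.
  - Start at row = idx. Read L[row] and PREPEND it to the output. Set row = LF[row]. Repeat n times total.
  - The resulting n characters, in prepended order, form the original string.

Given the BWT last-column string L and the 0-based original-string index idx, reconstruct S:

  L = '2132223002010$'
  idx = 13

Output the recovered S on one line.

LF mapping: 7 5 12 8 9 10 13 1 2 11 3 6 4 0
Walk LF starting at row 13, prepending L[row]:
  step 1: row=13, L[13]='$', prepend. Next row=LF[13]=0
  step 2: row=0, L[0]='2', prepend. Next row=LF[0]=7
  step 3: row=7, L[7]='0', prepend. Next row=LF[7]=1
  step 4: row=1, L[1]='1', prepend. Next row=LF[1]=5
  step 5: row=5, L[5]='2', prepend. Next row=LF[5]=10
  step 6: row=10, L[10]='0', prepend. Next row=LF[10]=3
  step 7: row=3, L[3]='2', prepend. Next row=LF[3]=8
  step 8: row=8, L[8]='0', prepend. Next row=LF[8]=2
  step 9: row=2, L[2]='3', prepend. Next row=LF[2]=12
  step 10: row=12, L[12]='0', prepend. Next row=LF[12]=4
  step 11: row=4, L[4]='2', prepend. Next row=LF[4]=9
  step 12: row=9, L[9]='2', prepend. Next row=LF[9]=11
  step 13: row=11, L[11]='1', prepend. Next row=LF[11]=6
  step 14: row=6, L[6]='3', prepend. Next row=LF[6]=13
Reversed output: 3122030202102$

Answer: 3122030202102$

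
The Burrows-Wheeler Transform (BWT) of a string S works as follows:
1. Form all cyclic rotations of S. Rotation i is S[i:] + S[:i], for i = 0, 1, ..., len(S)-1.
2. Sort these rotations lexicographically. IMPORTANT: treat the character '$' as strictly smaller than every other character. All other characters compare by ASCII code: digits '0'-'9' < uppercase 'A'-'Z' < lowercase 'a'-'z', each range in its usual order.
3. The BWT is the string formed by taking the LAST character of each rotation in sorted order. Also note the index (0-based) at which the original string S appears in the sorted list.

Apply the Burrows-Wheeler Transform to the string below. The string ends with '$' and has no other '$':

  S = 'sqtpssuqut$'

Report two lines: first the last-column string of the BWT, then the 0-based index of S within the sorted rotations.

Answer: ttsu$psuqsq
4

Derivation:
All 11 rotations (rotation i = S[i:]+S[:i]):
  rot[0] = sqtpssuqut$
  rot[1] = qtpssuqut$s
  rot[2] = tpssuqut$sq
  rot[3] = pssuqut$sqt
  rot[4] = ssuqut$sqtp
  rot[5] = suqut$sqtps
  rot[6] = uqut$sqtpss
  rot[7] = qut$sqtpssu
  rot[8] = ut$sqtpssuq
  rot[9] = t$sqtpssuqu
  rot[10] = $sqtpssuqut
Sorted (with $ < everything):
  sorted[0] = $sqtpssuqut  (last char: 't')
  sorted[1] = pssuqut$sqt  (last char: 't')
  sorted[2] = qtpssuqut$s  (last char: 's')
  sorted[3] = qut$sqtpssu  (last char: 'u')
  sorted[4] = sqtpssuqut$  (last char: '$')
  sorted[5] = ssuqut$sqtp  (last char: 'p')
  sorted[6] = suqut$sqtps  (last char: 's')
  sorted[7] = t$sqtpssuqu  (last char: 'u')
  sorted[8] = tpssuqut$sq  (last char: 'q')
  sorted[9] = uqut$sqtpss  (last char: 's')
  sorted[10] = ut$sqtpssuq  (last char: 'q')
Last column: ttsu$psuqsq
Original string S is at sorted index 4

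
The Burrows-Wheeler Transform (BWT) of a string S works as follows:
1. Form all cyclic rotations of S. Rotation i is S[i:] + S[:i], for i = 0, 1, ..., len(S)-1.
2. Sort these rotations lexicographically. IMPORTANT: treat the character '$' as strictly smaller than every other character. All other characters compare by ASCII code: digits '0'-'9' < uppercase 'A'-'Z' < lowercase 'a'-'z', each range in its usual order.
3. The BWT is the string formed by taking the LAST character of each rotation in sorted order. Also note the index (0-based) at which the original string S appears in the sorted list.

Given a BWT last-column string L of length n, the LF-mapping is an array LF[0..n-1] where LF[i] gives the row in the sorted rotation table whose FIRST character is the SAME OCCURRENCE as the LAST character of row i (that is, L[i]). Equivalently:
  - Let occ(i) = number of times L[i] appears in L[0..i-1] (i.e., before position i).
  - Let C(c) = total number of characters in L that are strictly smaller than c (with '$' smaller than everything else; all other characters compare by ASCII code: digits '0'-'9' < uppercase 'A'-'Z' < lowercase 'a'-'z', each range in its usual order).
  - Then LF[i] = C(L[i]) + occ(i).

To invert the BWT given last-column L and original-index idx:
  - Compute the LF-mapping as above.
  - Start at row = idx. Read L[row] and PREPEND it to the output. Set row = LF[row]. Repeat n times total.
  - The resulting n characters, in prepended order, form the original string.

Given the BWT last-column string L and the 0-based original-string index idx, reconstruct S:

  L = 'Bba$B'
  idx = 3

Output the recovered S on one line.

LF mapping: 1 4 3 0 2
Walk LF starting at row 3, prepending L[row]:
  step 1: row=3, L[3]='$', prepend. Next row=LF[3]=0
  step 2: row=0, L[0]='B', prepend. Next row=LF[0]=1
  step 3: row=1, L[1]='b', prepend. Next row=LF[1]=4
  step 4: row=4, L[4]='B', prepend. Next row=LF[4]=2
  step 5: row=2, L[2]='a', prepend. Next row=LF[2]=3
Reversed output: aBbB$

Answer: aBbB$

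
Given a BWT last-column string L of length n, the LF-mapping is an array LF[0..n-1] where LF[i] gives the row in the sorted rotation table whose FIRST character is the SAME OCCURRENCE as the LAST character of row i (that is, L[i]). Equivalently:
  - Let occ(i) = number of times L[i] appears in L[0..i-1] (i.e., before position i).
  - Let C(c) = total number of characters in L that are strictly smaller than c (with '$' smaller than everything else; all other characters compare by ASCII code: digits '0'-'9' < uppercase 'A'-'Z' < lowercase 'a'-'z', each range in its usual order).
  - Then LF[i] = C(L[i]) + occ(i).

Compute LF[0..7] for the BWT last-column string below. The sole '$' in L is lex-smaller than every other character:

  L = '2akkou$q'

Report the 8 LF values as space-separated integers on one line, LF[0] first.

Char counts: '$':1, '2':1, 'a':1, 'k':2, 'o':1, 'q':1, 'u':1
C (first-col start): C('$')=0, C('2')=1, C('a')=2, C('k')=3, C('o')=5, C('q')=6, C('u')=7
L[0]='2': occ=0, LF[0]=C('2')+0=1+0=1
L[1]='a': occ=0, LF[1]=C('a')+0=2+0=2
L[2]='k': occ=0, LF[2]=C('k')+0=3+0=3
L[3]='k': occ=1, LF[3]=C('k')+1=3+1=4
L[4]='o': occ=0, LF[4]=C('o')+0=5+0=5
L[5]='u': occ=0, LF[5]=C('u')+0=7+0=7
L[6]='$': occ=0, LF[6]=C('$')+0=0+0=0
L[7]='q': occ=0, LF[7]=C('q')+0=6+0=6

Answer: 1 2 3 4 5 7 0 6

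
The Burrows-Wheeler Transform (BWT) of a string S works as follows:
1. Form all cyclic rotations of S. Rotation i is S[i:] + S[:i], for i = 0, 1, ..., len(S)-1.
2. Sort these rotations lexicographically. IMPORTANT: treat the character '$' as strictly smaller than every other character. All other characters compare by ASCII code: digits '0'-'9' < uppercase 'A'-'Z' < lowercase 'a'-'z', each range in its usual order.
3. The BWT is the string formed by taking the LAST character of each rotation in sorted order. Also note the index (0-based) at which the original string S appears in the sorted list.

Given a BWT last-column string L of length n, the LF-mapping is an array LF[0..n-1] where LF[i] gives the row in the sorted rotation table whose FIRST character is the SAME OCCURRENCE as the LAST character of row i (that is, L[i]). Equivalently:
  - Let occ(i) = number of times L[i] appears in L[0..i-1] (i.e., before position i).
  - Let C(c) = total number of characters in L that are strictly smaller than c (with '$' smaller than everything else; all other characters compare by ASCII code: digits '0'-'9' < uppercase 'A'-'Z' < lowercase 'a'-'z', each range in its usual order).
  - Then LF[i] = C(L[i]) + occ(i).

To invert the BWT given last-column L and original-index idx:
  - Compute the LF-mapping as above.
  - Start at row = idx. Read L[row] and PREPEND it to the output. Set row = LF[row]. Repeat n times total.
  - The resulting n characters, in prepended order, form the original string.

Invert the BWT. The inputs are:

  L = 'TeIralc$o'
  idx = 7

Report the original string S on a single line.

Answer: oracleIT$

Derivation:
LF mapping: 2 5 1 8 3 6 4 0 7
Walk LF starting at row 7, prepending L[row]:
  step 1: row=7, L[7]='$', prepend. Next row=LF[7]=0
  step 2: row=0, L[0]='T', prepend. Next row=LF[0]=2
  step 3: row=2, L[2]='I', prepend. Next row=LF[2]=1
  step 4: row=1, L[1]='e', prepend. Next row=LF[1]=5
  step 5: row=5, L[5]='l', prepend. Next row=LF[5]=6
  step 6: row=6, L[6]='c', prepend. Next row=LF[6]=4
  step 7: row=4, L[4]='a', prepend. Next row=LF[4]=3
  step 8: row=3, L[3]='r', prepend. Next row=LF[3]=8
  step 9: row=8, L[8]='o', prepend. Next row=LF[8]=7
Reversed output: oracleIT$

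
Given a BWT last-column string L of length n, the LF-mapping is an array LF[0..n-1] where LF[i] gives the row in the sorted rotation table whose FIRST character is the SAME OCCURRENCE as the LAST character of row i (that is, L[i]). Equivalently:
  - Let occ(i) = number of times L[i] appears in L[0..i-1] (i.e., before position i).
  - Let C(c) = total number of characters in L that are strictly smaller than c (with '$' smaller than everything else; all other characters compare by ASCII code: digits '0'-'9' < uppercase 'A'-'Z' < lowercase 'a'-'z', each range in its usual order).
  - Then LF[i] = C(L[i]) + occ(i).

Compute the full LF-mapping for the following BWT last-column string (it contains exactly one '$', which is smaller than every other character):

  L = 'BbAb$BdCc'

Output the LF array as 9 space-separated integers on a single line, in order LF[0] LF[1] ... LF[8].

Answer: 2 5 1 6 0 3 8 4 7

Derivation:
Char counts: '$':1, 'A':1, 'B':2, 'C':1, 'b':2, 'c':1, 'd':1
C (first-col start): C('$')=0, C('A')=1, C('B')=2, C('C')=4, C('b')=5, C('c')=7, C('d')=8
L[0]='B': occ=0, LF[0]=C('B')+0=2+0=2
L[1]='b': occ=0, LF[1]=C('b')+0=5+0=5
L[2]='A': occ=0, LF[2]=C('A')+0=1+0=1
L[3]='b': occ=1, LF[3]=C('b')+1=5+1=6
L[4]='$': occ=0, LF[4]=C('$')+0=0+0=0
L[5]='B': occ=1, LF[5]=C('B')+1=2+1=3
L[6]='d': occ=0, LF[6]=C('d')+0=8+0=8
L[7]='C': occ=0, LF[7]=C('C')+0=4+0=4
L[8]='c': occ=0, LF[8]=C('c')+0=7+0=7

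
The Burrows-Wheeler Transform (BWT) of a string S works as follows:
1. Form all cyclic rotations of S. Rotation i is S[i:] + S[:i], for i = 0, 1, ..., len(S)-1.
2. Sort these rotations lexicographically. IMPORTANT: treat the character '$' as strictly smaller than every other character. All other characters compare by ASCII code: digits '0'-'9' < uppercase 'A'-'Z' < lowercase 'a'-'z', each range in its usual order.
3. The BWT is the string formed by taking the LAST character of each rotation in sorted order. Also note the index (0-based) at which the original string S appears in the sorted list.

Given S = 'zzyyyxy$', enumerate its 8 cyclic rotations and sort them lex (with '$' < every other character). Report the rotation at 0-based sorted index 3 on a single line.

Answer: yxy$zzyy

Derivation:
All 8 rotations (rotation i = S[i:]+S[:i]):
  rot[0] = zzyyyxy$
  rot[1] = zyyyxy$z
  rot[2] = yyyxy$zz
  rot[3] = yyxy$zzy
  rot[4] = yxy$zzyy
  rot[5] = xy$zzyyy
  rot[6] = y$zzyyyx
  rot[7] = $zzyyyxy
Sorted (with $ < everything):
  sorted[0] = $zzyyyxy
  sorted[1] = xy$zzyyy
  sorted[2] = y$zzyyyx
  sorted[3] = yxy$zzyy
  sorted[4] = yyxy$zzy
  sorted[5] = yyyxy$zz
  sorted[6] = zyyyxy$z
  sorted[7] = zzyyyxy$
sorted[3] = yxy$zzyy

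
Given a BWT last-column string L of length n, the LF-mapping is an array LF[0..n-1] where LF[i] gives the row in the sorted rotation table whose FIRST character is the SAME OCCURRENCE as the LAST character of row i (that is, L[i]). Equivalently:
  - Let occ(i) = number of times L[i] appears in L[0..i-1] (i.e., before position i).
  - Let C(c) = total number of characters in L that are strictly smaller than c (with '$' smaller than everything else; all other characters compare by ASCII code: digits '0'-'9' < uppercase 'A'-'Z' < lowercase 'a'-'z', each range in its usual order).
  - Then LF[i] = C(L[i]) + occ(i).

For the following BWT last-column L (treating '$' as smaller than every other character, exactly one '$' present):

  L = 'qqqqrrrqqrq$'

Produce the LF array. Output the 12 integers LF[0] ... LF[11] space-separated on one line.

Answer: 1 2 3 4 8 9 10 5 6 11 7 0

Derivation:
Char counts: '$':1, 'q':7, 'r':4
C (first-col start): C('$')=0, C('q')=1, C('r')=8
L[0]='q': occ=0, LF[0]=C('q')+0=1+0=1
L[1]='q': occ=1, LF[1]=C('q')+1=1+1=2
L[2]='q': occ=2, LF[2]=C('q')+2=1+2=3
L[3]='q': occ=3, LF[3]=C('q')+3=1+3=4
L[4]='r': occ=0, LF[4]=C('r')+0=8+0=8
L[5]='r': occ=1, LF[5]=C('r')+1=8+1=9
L[6]='r': occ=2, LF[6]=C('r')+2=8+2=10
L[7]='q': occ=4, LF[7]=C('q')+4=1+4=5
L[8]='q': occ=5, LF[8]=C('q')+5=1+5=6
L[9]='r': occ=3, LF[9]=C('r')+3=8+3=11
L[10]='q': occ=6, LF[10]=C('q')+6=1+6=7
L[11]='$': occ=0, LF[11]=C('$')+0=0+0=0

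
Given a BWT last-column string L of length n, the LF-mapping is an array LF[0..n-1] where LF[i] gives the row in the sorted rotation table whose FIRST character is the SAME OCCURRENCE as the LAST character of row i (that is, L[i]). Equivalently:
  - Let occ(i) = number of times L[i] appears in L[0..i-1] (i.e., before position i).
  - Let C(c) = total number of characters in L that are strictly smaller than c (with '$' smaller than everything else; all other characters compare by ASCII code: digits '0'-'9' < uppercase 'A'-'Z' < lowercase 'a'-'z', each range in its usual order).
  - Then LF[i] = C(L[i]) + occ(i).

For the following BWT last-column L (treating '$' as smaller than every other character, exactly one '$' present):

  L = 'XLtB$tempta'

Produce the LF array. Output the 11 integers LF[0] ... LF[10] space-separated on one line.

Char counts: '$':1, 'B':1, 'L':1, 'X':1, 'a':1, 'e':1, 'm':1, 'p':1, 't':3
C (first-col start): C('$')=0, C('B')=1, C('L')=2, C('X')=3, C('a')=4, C('e')=5, C('m')=6, C('p')=7, C('t')=8
L[0]='X': occ=0, LF[0]=C('X')+0=3+0=3
L[1]='L': occ=0, LF[1]=C('L')+0=2+0=2
L[2]='t': occ=0, LF[2]=C('t')+0=8+0=8
L[3]='B': occ=0, LF[3]=C('B')+0=1+0=1
L[4]='$': occ=0, LF[4]=C('$')+0=0+0=0
L[5]='t': occ=1, LF[5]=C('t')+1=8+1=9
L[6]='e': occ=0, LF[6]=C('e')+0=5+0=5
L[7]='m': occ=0, LF[7]=C('m')+0=6+0=6
L[8]='p': occ=0, LF[8]=C('p')+0=7+0=7
L[9]='t': occ=2, LF[9]=C('t')+2=8+2=10
L[10]='a': occ=0, LF[10]=C('a')+0=4+0=4

Answer: 3 2 8 1 0 9 5 6 7 10 4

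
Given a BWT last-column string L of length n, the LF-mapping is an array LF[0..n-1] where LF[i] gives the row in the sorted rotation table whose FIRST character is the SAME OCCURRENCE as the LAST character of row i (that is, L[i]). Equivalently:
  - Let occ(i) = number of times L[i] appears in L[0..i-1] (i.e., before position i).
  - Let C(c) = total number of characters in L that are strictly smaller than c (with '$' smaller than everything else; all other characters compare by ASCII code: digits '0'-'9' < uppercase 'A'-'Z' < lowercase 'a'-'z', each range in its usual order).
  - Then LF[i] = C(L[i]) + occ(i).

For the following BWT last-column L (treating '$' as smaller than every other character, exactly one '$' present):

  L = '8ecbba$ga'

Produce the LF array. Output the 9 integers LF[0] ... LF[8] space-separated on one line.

Char counts: '$':1, '8':1, 'a':2, 'b':2, 'c':1, 'e':1, 'g':1
C (first-col start): C('$')=0, C('8')=1, C('a')=2, C('b')=4, C('c')=6, C('e')=7, C('g')=8
L[0]='8': occ=0, LF[0]=C('8')+0=1+0=1
L[1]='e': occ=0, LF[1]=C('e')+0=7+0=7
L[2]='c': occ=0, LF[2]=C('c')+0=6+0=6
L[3]='b': occ=0, LF[3]=C('b')+0=4+0=4
L[4]='b': occ=1, LF[4]=C('b')+1=4+1=5
L[5]='a': occ=0, LF[5]=C('a')+0=2+0=2
L[6]='$': occ=0, LF[6]=C('$')+0=0+0=0
L[7]='g': occ=0, LF[7]=C('g')+0=8+0=8
L[8]='a': occ=1, LF[8]=C('a')+1=2+1=3

Answer: 1 7 6 4 5 2 0 8 3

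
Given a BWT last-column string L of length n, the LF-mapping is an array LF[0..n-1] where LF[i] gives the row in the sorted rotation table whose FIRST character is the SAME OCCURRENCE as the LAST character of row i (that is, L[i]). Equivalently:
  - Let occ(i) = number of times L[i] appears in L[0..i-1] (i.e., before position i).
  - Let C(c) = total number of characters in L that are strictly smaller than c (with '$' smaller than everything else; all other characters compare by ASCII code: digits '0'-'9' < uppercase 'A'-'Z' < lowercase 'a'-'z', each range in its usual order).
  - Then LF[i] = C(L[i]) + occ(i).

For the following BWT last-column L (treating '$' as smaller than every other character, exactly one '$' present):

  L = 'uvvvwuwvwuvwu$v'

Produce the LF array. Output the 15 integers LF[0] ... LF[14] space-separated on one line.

Char counts: '$':1, 'u':4, 'v':6, 'w':4
C (first-col start): C('$')=0, C('u')=1, C('v')=5, C('w')=11
L[0]='u': occ=0, LF[0]=C('u')+0=1+0=1
L[1]='v': occ=0, LF[1]=C('v')+0=5+0=5
L[2]='v': occ=1, LF[2]=C('v')+1=5+1=6
L[3]='v': occ=2, LF[3]=C('v')+2=5+2=7
L[4]='w': occ=0, LF[4]=C('w')+0=11+0=11
L[5]='u': occ=1, LF[5]=C('u')+1=1+1=2
L[6]='w': occ=1, LF[6]=C('w')+1=11+1=12
L[7]='v': occ=3, LF[7]=C('v')+3=5+3=8
L[8]='w': occ=2, LF[8]=C('w')+2=11+2=13
L[9]='u': occ=2, LF[9]=C('u')+2=1+2=3
L[10]='v': occ=4, LF[10]=C('v')+4=5+4=9
L[11]='w': occ=3, LF[11]=C('w')+3=11+3=14
L[12]='u': occ=3, LF[12]=C('u')+3=1+3=4
L[13]='$': occ=0, LF[13]=C('$')+0=0+0=0
L[14]='v': occ=5, LF[14]=C('v')+5=5+5=10

Answer: 1 5 6 7 11 2 12 8 13 3 9 14 4 0 10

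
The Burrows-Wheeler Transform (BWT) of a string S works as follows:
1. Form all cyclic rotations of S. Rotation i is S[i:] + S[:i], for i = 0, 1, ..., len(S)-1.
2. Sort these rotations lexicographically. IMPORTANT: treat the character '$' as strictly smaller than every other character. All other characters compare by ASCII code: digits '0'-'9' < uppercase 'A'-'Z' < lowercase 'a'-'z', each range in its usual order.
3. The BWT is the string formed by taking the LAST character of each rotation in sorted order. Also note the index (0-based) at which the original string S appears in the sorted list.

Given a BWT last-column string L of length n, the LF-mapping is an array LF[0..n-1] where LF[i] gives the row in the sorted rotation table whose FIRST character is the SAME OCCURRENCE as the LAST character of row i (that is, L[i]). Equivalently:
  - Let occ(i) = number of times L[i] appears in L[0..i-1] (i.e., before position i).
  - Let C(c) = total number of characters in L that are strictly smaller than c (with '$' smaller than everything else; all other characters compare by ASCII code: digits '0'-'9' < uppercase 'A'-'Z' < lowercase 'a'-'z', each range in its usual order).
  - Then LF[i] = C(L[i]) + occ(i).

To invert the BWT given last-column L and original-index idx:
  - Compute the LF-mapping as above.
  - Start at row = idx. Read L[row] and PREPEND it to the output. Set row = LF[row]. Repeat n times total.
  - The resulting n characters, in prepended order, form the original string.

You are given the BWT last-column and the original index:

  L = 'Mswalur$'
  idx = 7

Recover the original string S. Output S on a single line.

Answer: walrusM$

Derivation:
LF mapping: 1 5 7 2 3 6 4 0
Walk LF starting at row 7, prepending L[row]:
  step 1: row=7, L[7]='$', prepend. Next row=LF[7]=0
  step 2: row=0, L[0]='M', prepend. Next row=LF[0]=1
  step 3: row=1, L[1]='s', prepend. Next row=LF[1]=5
  step 4: row=5, L[5]='u', prepend. Next row=LF[5]=6
  step 5: row=6, L[6]='r', prepend. Next row=LF[6]=4
  step 6: row=4, L[4]='l', prepend. Next row=LF[4]=3
  step 7: row=3, L[3]='a', prepend. Next row=LF[3]=2
  step 8: row=2, L[2]='w', prepend. Next row=LF[2]=7
Reversed output: walrusM$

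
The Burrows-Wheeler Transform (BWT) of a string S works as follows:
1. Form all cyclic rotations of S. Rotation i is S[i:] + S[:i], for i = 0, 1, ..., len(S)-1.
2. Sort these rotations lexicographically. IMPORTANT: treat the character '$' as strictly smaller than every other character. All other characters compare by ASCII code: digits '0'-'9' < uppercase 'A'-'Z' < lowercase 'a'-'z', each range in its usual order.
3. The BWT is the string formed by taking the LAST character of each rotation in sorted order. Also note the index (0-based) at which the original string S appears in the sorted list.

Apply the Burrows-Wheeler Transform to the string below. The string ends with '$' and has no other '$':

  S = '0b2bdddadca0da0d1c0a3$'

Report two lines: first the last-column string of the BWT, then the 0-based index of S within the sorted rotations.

Answer: 3c$aadbadc0d021d00dadb
2

Derivation:
All 22 rotations (rotation i = S[i:]+S[:i]):
  rot[0] = 0b2bdddadca0da0d1c0a3$
  rot[1] = b2bdddadca0da0d1c0a3$0
  rot[2] = 2bdddadca0da0d1c0a3$0b
  rot[3] = bdddadca0da0d1c0a3$0b2
  rot[4] = dddadca0da0d1c0a3$0b2b
  rot[5] = ddadca0da0d1c0a3$0b2bd
  rot[6] = dadca0da0d1c0a3$0b2bdd
  rot[7] = adca0da0d1c0a3$0b2bddd
  rot[8] = dca0da0d1c0a3$0b2bddda
  rot[9] = ca0da0d1c0a3$0b2bdddad
  rot[10] = a0da0d1c0a3$0b2bdddadc
  rot[11] = 0da0d1c0a3$0b2bdddadca
  rot[12] = da0d1c0a3$0b2bdddadca0
  rot[13] = a0d1c0a3$0b2bdddadca0d
  rot[14] = 0d1c0a3$0b2bdddadca0da
  rot[15] = d1c0a3$0b2bdddadca0da0
  rot[16] = 1c0a3$0b2bdddadca0da0d
  rot[17] = c0a3$0b2bdddadca0da0d1
  rot[18] = 0a3$0b2bdddadca0da0d1c
  rot[19] = a3$0b2bdddadca0da0d1c0
  rot[20] = 3$0b2bdddadca0da0d1c0a
  rot[21] = $0b2bdddadca0da0d1c0a3
Sorted (with $ < everything):
  sorted[0] = $0b2bdddadca0da0d1c0a3  (last char: '3')
  sorted[1] = 0a3$0b2bdddadca0da0d1c  (last char: 'c')
  sorted[2] = 0b2bdddadca0da0d1c0a3$  (last char: '$')
  sorted[3] = 0d1c0a3$0b2bdddadca0da  (last char: 'a')
  sorted[4] = 0da0d1c0a3$0b2bdddadca  (last char: 'a')
  sorted[5] = 1c0a3$0b2bdddadca0da0d  (last char: 'd')
  sorted[6] = 2bdddadca0da0d1c0a3$0b  (last char: 'b')
  sorted[7] = 3$0b2bdddadca0da0d1c0a  (last char: 'a')
  sorted[8] = a0d1c0a3$0b2bdddadca0d  (last char: 'd')
  sorted[9] = a0da0d1c0a3$0b2bdddadc  (last char: 'c')
  sorted[10] = a3$0b2bdddadca0da0d1c0  (last char: '0')
  sorted[11] = adca0da0d1c0a3$0b2bddd  (last char: 'd')
  sorted[12] = b2bdddadca0da0d1c0a3$0  (last char: '0')
  sorted[13] = bdddadca0da0d1c0a3$0b2  (last char: '2')
  sorted[14] = c0a3$0b2bdddadca0da0d1  (last char: '1')
  sorted[15] = ca0da0d1c0a3$0b2bdddad  (last char: 'd')
  sorted[16] = d1c0a3$0b2bdddadca0da0  (last char: '0')
  sorted[17] = da0d1c0a3$0b2bdddadca0  (last char: '0')
  sorted[18] = dadca0da0d1c0a3$0b2bdd  (last char: 'd')
  sorted[19] = dca0da0d1c0a3$0b2bddda  (last char: 'a')
  sorted[20] = ddadca0da0d1c0a3$0b2bd  (last char: 'd')
  sorted[21] = dddadca0da0d1c0a3$0b2b  (last char: 'b')
Last column: 3c$aadbadc0d021d00dadb
Original string S is at sorted index 2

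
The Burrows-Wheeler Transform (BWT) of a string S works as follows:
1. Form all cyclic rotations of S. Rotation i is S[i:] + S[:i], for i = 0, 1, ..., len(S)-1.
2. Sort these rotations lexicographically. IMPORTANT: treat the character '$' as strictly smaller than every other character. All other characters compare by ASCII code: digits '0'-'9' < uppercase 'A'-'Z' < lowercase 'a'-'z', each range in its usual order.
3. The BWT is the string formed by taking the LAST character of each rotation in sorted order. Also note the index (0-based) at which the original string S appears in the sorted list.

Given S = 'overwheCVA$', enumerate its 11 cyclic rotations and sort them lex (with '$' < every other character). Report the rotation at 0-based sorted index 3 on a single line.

All 11 rotations (rotation i = S[i:]+S[:i]):
  rot[0] = overwheCVA$
  rot[1] = verwheCVA$o
  rot[2] = erwheCVA$ov
  rot[3] = rwheCVA$ove
  rot[4] = wheCVA$over
  rot[5] = heCVA$overw
  rot[6] = eCVA$overwh
  rot[7] = CVA$overwhe
  rot[8] = VA$overwheC
  rot[9] = A$overwheCV
  rot[10] = $overwheCVA
Sorted (with $ < everything):
  sorted[0] = $overwheCVA
  sorted[1] = A$overwheCV
  sorted[2] = CVA$overwhe
  sorted[3] = VA$overwheC
  sorted[4] = eCVA$overwh
  sorted[5] = erwheCVA$ov
  sorted[6] = heCVA$overw
  sorted[7] = overwheCVA$
  sorted[8] = rwheCVA$ove
  sorted[9] = verwheCVA$o
  sorted[10] = wheCVA$over
sorted[3] = VA$overwheC

Answer: VA$overwheC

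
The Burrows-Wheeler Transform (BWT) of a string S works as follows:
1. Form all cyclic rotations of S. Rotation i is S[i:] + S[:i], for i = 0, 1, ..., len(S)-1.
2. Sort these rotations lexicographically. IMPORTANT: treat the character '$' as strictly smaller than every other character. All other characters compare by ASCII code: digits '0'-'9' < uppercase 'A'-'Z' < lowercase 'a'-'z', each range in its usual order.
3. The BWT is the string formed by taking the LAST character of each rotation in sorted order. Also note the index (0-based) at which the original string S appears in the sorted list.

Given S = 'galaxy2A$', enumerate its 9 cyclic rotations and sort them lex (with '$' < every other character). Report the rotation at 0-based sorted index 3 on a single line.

Answer: alaxy2A$g

Derivation:
All 9 rotations (rotation i = S[i:]+S[:i]):
  rot[0] = galaxy2A$
  rot[1] = alaxy2A$g
  rot[2] = laxy2A$ga
  rot[3] = axy2A$gal
  rot[4] = xy2A$gala
  rot[5] = y2A$galax
  rot[6] = 2A$galaxy
  rot[7] = A$galaxy2
  rot[8] = $galaxy2A
Sorted (with $ < everything):
  sorted[0] = $galaxy2A
  sorted[1] = 2A$galaxy
  sorted[2] = A$galaxy2
  sorted[3] = alaxy2A$g
  sorted[4] = axy2A$gal
  sorted[5] = galaxy2A$
  sorted[6] = laxy2A$ga
  sorted[7] = xy2A$gala
  sorted[8] = y2A$galax
sorted[3] = alaxy2A$g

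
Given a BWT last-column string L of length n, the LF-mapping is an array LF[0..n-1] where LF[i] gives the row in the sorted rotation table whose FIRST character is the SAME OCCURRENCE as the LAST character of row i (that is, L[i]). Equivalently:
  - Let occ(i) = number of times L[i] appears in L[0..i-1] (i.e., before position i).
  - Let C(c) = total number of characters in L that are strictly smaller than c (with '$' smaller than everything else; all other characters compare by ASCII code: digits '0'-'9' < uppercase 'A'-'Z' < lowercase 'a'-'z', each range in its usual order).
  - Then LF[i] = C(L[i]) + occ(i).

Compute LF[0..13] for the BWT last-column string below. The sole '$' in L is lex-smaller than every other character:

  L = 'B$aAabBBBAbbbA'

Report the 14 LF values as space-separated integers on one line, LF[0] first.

Char counts: '$':1, 'A':3, 'B':4, 'a':2, 'b':4
C (first-col start): C('$')=0, C('A')=1, C('B')=4, C('a')=8, C('b')=10
L[0]='B': occ=0, LF[0]=C('B')+0=4+0=4
L[1]='$': occ=0, LF[1]=C('$')+0=0+0=0
L[2]='a': occ=0, LF[2]=C('a')+0=8+0=8
L[3]='A': occ=0, LF[3]=C('A')+0=1+0=1
L[4]='a': occ=1, LF[4]=C('a')+1=8+1=9
L[5]='b': occ=0, LF[5]=C('b')+0=10+0=10
L[6]='B': occ=1, LF[6]=C('B')+1=4+1=5
L[7]='B': occ=2, LF[7]=C('B')+2=4+2=6
L[8]='B': occ=3, LF[8]=C('B')+3=4+3=7
L[9]='A': occ=1, LF[9]=C('A')+1=1+1=2
L[10]='b': occ=1, LF[10]=C('b')+1=10+1=11
L[11]='b': occ=2, LF[11]=C('b')+2=10+2=12
L[12]='b': occ=3, LF[12]=C('b')+3=10+3=13
L[13]='A': occ=2, LF[13]=C('A')+2=1+2=3

Answer: 4 0 8 1 9 10 5 6 7 2 11 12 13 3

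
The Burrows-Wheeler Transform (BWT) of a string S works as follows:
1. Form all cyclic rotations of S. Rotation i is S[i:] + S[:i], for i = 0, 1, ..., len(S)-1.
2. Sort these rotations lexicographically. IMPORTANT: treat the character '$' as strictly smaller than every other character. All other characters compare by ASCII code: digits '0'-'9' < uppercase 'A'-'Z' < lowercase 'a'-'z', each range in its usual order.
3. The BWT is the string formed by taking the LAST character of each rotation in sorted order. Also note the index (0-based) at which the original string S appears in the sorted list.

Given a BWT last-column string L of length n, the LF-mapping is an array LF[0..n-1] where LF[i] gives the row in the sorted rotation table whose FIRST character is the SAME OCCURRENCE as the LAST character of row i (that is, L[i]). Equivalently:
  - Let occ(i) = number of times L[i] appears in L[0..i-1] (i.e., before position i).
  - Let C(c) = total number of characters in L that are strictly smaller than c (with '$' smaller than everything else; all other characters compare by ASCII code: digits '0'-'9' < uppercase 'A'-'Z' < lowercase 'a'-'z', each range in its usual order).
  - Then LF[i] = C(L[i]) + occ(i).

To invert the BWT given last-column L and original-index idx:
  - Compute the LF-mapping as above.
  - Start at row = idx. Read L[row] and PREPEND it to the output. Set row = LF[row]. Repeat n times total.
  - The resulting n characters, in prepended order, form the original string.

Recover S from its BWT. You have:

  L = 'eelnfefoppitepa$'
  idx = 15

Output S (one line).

LF mapping: 2 3 9 10 6 4 7 11 12 13 8 15 5 14 1 0
Walk LF starting at row 15, prepending L[row]:
  step 1: row=15, L[15]='$', prepend. Next row=LF[15]=0
  step 2: row=0, L[0]='e', prepend. Next row=LF[0]=2
  step 3: row=2, L[2]='l', prepend. Next row=LF[2]=9
  step 4: row=9, L[9]='p', prepend. Next row=LF[9]=13
  step 5: row=13, L[13]='p', prepend. Next row=LF[13]=14
  step 6: row=14, L[14]='a', prepend. Next row=LF[14]=1
  step 7: row=1, L[1]='e', prepend. Next row=LF[1]=3
  step 8: row=3, L[3]='n', prepend. Next row=LF[3]=10
  step 9: row=10, L[10]='i', prepend. Next row=LF[10]=8
  step 10: row=8, L[8]='p', prepend. Next row=LF[8]=12
  step 11: row=12, L[12]='e', prepend. Next row=LF[12]=5
  step 12: row=5, L[5]='e', prepend. Next row=LF[5]=4
  step 13: row=4, L[4]='f', prepend. Next row=LF[4]=6
  step 14: row=6, L[6]='f', prepend. Next row=LF[6]=7
  step 15: row=7, L[7]='o', prepend. Next row=LF[7]=11
  step 16: row=11, L[11]='t', prepend. Next row=LF[11]=15
Reversed output: toffeepineapple$

Answer: toffeepineapple$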